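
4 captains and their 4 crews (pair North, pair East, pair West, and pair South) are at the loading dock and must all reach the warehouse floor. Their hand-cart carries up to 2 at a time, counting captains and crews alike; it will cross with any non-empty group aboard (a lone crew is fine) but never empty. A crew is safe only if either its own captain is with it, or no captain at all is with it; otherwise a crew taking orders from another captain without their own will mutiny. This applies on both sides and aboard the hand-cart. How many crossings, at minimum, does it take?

impossible

Following every safe sequence of crossings from the start, the most of the 8 that can be at the warehouse floor as the hand-cart arrives there on crossings 1, 3, 5 is 2, 3, 4 respectively; the best ever achieved is 4 of 8.
From crossing 7 on, no configuration arises that was not already reachable earlier: only 44 distinct safe configurations (who is on which side, and where the hand-cart is) can ever be reached, none of them has everyone across, and every continuation just revisits them. So no valid plan exists.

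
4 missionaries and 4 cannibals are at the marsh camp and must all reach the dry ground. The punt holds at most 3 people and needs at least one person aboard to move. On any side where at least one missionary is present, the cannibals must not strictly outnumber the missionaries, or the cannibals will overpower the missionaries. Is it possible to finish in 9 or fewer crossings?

Yes

Yes — this plan uses 9 crossings (≤ 9):
1. 2 cannibals → the dry ground.  (the marsh camp: 4M 2C; the dry ground: 0M 2C)
2. 1 cannibal ← the marsh camp.  (the marsh camp: 4M 3C; the dry ground: 0M 1C)
3. 3 cannibals → the dry ground.  (the marsh camp: 4M 0C; the dry ground: 0M 4C)
4. 1 cannibal ← the marsh camp.  (the marsh camp: 4M 1C; the dry ground: 0M 3C)
5. 3 missionaries → the dry ground.  (the marsh camp: 1M 1C; the dry ground: 3M 3C)
6. 1 missionary and 1 cannibal ← the marsh camp.  (the marsh camp: 2M 2C; the dry ground: 2M 2C)
7. 2 missionaries → the dry ground.  (the marsh camp: 0M 2C; the dry ground: 4M 2C)
8. 1 cannibal ← the marsh camp.  (the marsh camp: 0M 3C; the dry ground: 4M 1C)
9. 3 cannibals → the dry ground.  (the marsh camp: 0M 0C; the dry ground: 4M 4C)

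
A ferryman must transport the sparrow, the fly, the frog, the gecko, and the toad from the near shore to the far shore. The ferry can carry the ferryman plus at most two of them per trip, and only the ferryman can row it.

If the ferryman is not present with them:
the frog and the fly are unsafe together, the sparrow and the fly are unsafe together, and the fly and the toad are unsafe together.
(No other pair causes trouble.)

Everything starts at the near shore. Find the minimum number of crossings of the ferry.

Counting alone: the ferryman can take at most 2 across per trip to the far shore, so moving all 5 needs at least 3 loaded trips out, with a return between consecutive ones — at least 5 crossings.
The plan below uses exactly 5 crossings, so it is optimal:
1. Ferryman goes to the far shore with the fly and the sparrow.  [the near shore: the frog, the gecko, the toad | the far shore: the fly, the sparrow]
2. Ferryman goes back to the near shore with the fly.  [the near shore: the fly, the frog, the gecko, the toad | the far shore: the sparrow]
3. Ferryman goes to the far shore with the frog and the toad.  [the near shore: the fly, the gecko | the far shore: the frog, the sparrow, the toad]
4. Ferryman goes back to the near shore alone.  [the near shore: the fly, the gecko | the far shore: the frog, the sparrow, the toad]
5. Ferryman goes to the far shore with the fly and the gecko.  [the near shore: — | the far shore: the fly, the frog, the gecko, the sparrow, the toad]

5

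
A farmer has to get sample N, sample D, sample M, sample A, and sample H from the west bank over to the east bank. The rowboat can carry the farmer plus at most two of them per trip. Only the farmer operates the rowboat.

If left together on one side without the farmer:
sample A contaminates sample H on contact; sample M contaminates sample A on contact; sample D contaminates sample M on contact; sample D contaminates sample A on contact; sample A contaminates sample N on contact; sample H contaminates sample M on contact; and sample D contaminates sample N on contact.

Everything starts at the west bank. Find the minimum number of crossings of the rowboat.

impossible

Whatever the first load, the items left behind include a forbidden pair without the farmer. No opening move is safe, so no plan exists.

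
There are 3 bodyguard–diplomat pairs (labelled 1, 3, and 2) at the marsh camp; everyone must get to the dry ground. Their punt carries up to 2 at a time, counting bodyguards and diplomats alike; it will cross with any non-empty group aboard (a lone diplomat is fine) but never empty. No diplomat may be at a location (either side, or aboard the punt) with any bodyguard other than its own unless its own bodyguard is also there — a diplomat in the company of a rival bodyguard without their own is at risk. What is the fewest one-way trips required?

11

Counting alone: each trip to the dry ground takes at most 2 across and each return brings at least 1 back, so after t trips out (and t−1 returns) at most 2t − (t−1) of the 6 are across; that first reaches 6 at t = 5, so at least 9 crossings are needed.
The safety rule pushes this higher. Following every safe sequence of crossings, the most of the 6 that can be at the dry ground as the punt arrives there on crossing 9 is 5 — never all 6.
So no plan with fewer than 11 crossings exists, and this one achieves 11:
1. bodyguard 1 and diplomat 1 cross → the dry ground.
2. bodyguard 1 crosses ← the marsh camp.
3. diplomat 2 and diplomat 3 cross → the dry ground.
4. diplomat 1 crosses ← the marsh camp.
5. bodyguard 2 and bodyguard 3 cross → the dry ground.
6. bodyguard 3 and diplomat 3 cross ← the marsh camp.
7. bodyguard 1 and bodyguard 3 cross → the dry ground.
8. diplomat 2 crosses ← the marsh camp.
9. diplomat 1 and diplomat 3 cross → the dry ground.
10. bodyguard 2 crosses ← the marsh camp.
11. bodyguard 2 and diplomat 2 cross → the dry ground.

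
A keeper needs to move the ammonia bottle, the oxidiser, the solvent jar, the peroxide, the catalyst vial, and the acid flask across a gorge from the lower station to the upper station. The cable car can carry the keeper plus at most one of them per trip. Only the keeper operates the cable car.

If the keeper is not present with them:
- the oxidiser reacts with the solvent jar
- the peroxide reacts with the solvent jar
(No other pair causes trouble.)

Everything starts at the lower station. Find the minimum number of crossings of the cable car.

13

Counting alone: the keeper can take at most 1 across per trip to the upper station, so moving all 6 needs at least 6 loaded trips out, with a return between consecutive ones — at least 11 crossings.
The safety rule pushes this higher. Following every safe sequence of crossings, the most of the 6 that can be at the upper station as the cable car arrives there on crossing 11 is 5 — never all 6.
So no plan with fewer than 13 crossings exists, and this one achieves 13:
1. Keeper goes to the upper station with the solvent jar.
2. Keeper goes back to the lower station alone.
3. Keeper goes to the upper station with the ammonia bottle.
4. Keeper goes back to the lower station alone.
5. Keeper goes to the upper station with the oxidiser.
6. Keeper goes back to the lower station with the solvent jar.
7. Keeper goes to the upper station with the peroxide.
8. Keeper goes back to the lower station alone.
9. Keeper goes to the upper station with the catalyst vial.
10. Keeper goes back to the lower station alone.
11. Keeper goes to the upper station with the acid flask.
12. Keeper goes back to the lower station alone.
13. Keeper goes to the upper station with the solvent jar.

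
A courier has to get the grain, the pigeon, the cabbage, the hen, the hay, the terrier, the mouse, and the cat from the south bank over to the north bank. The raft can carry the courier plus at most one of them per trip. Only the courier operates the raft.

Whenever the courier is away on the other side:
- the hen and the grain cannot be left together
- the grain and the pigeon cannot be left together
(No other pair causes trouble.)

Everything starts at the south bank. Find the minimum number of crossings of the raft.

17

Counting alone: the courier can take at most 1 across per trip to the north bank, so moving all 8 needs at least 8 loaded trips out, with a return between consecutive ones — at least 15 crossings.
The safety rule pushes this higher. Following every safe sequence of crossings, the most of the 8 that can be at the north bank as the raft arrives there on crossing 15 is 7 — never all 8.
So no plan with fewer than 17 crossings exists, and this one achieves 17:
1. Courier goes to the north bank with the grain.
2. Courier goes back to the south bank alone.
3. Courier goes to the north bank with the pigeon.
4. Courier goes back to the south bank with the grain.
5. Courier goes to the north bank with the hen.
6. Courier goes back to the south bank alone.
7. Courier goes to the north bank with the cabbage.
8. Courier goes back to the south bank alone.
9. Courier goes to the north bank with the hay.
10. Courier goes back to the south bank alone.
11. Courier goes to the north bank with the terrier.
12. Courier goes back to the south bank alone.
13. Courier goes to the north bank with the mouse.
14. Courier goes back to the south bank alone.
15. Courier goes to the north bank with the cat.
16. Courier goes back to the south bank alone.
17. Courier goes to the north bank with the grain.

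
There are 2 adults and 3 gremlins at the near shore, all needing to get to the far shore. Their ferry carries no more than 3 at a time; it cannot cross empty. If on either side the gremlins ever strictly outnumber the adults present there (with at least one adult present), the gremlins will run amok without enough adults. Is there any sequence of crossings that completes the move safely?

The gremlins already outnumber the adults at the near shore before anyone moves, so the starting position itself is disallowed.

No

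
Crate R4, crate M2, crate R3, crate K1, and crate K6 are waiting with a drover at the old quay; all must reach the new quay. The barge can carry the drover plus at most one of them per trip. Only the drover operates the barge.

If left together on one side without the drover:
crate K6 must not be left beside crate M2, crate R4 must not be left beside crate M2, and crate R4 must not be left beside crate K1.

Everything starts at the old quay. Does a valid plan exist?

Whatever the first load, the items left behind include a forbidden pair without the drover. No opening move is safe, so no plan exists.

No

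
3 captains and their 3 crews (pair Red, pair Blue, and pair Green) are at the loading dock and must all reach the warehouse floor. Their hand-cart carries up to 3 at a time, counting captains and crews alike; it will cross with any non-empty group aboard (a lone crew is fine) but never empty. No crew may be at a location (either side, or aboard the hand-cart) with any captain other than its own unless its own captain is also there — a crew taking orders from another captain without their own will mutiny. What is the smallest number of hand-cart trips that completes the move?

5

Counting alone: each trip to the warehouse floor takes at most 3 across and each return brings at least 1 back, so after t trips out (and t−1 returns) at most 3t − (t−1) of the 6 are across; that first reaches 6 at t = 3, so at least 5 crossings are needed.
The plan below uses exactly 5 crossings, so it is optimal:
1. captain Red and crew Red cross → the warehouse floor.
2. captain Red crosses ← the loading dock.
3. captain Blue, captain Green, and captain Red cross → the warehouse floor.
4. crew Red crosses ← the loading dock.
5. crew Blue, crew Green, and crew Red cross → the warehouse floor.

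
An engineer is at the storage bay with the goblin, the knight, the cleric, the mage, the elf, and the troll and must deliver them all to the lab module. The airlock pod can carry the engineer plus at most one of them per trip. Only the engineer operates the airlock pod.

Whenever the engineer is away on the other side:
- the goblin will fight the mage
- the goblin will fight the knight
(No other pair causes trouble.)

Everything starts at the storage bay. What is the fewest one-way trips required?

Counting alone: the engineer can take at most 1 across per trip to the lab module, so moving all 6 needs at least 6 loaded trips out, with a return between consecutive ones — at least 11 crossings.
The safety rule pushes this higher. Following every safe sequence of crossings, the most of the 6 that can be at the lab module as the airlock pod arrives there on crossing 11 is 5 — never all 6.
So no plan with fewer than 13 crossings exists, and this one achieves 13:
1. Engineer goes to the lab module with the goblin.  [the storage bay: the cleric, the elf, the knight, the mage, the troll | the lab module: the goblin]
2. Engineer goes back to the storage bay alone.  [the storage bay: the cleric, the elf, the knight, the mage, the troll | the lab module: the goblin]
3. Engineer goes to the lab module with the knight.  [the storage bay: the cleric, the elf, the mage, the troll | the lab module: the goblin, the knight]
4. Engineer goes back to the storage bay with the goblin.  [the storage bay: the cleric, the elf, the goblin, the mage, the troll | the lab module: the knight]
5. Engineer goes to the lab module with the mage.  [the storage bay: the cleric, the elf, the goblin, the troll | the lab module: the knight, the mage]
6. Engineer goes back to the storage bay alone.  [the storage bay: the cleric, the elf, the goblin, the troll | the lab module: the knight, the mage]
7. Engineer goes to the lab module with the cleric.  [the storage bay: the elf, the goblin, the troll | the lab module: the cleric, the knight, the mage]
8. Engineer goes back to the storage bay alone.  [the storage bay: the elf, the goblin, the troll | the lab module: the cleric, the knight, the mage]
9. Engineer goes to the lab module with the elf.  [the storage bay: the goblin, the troll | the lab module: the cleric, the elf, the knight, the mage]
10. Engineer goes back to the storage bay alone.  [the storage bay: the goblin, the troll | the lab module: the cleric, the elf, the knight, the mage]
11. Engineer goes to the lab module with the troll.  [the storage bay: the goblin | the lab module: the cleric, the elf, the knight, the mage, the troll]
12. Engineer goes back to the storage bay alone.  [the storage bay: the goblin | the lab module: the cleric, the elf, the knight, the mage, the troll]
13. Engineer goes to the lab module with the goblin.  [the storage bay: — | the lab module: the cleric, the elf, the goblin, the knight, the mage, the troll]

13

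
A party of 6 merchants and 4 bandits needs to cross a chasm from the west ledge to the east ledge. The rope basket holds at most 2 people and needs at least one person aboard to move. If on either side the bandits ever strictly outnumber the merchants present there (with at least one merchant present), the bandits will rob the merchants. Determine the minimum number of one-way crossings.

17

Counting alone: each trip to the east ledge takes at most 2 across and each return brings at least 1 back, so after t trips out (and t−1 returns) at most 2t − (t−1) of the 10 are across; that first reaches 10 at t = 9, so at least 17 crossings are needed.
The plan below uses exactly 17 crossings, so it is optimal:
1. 2 bandits → the east ledge.  (the west ledge: 6M 2B; the east ledge: 0M 2B)
2. 1 bandit ← the west ledge.  (the west ledge: 6M 3B; the east ledge: 0M 1B)
3. 2 bandits → the east ledge.  (the west ledge: 6M 1B; the east ledge: 0M 3B)
4. 1 bandit ← the west ledge.  (the west ledge: 6M 2B; the east ledge: 0M 2B)
5. 2 merchants → the east ledge.  (the west ledge: 4M 2B; the east ledge: 2M 2B)
6. 1 bandit ← the west ledge.  (the west ledge: 4M 3B; the east ledge: 2M 1B)
7. 1 merchant and 1 bandit → the east ledge.  (the west ledge: 3M 2B; the east ledge: 3M 2B)
8. 1 bandit ← the west ledge.  (the west ledge: 3M 3B; the east ledge: 3M 1B)
9. 2 bandits → the east ledge.  (the west ledge: 3M 1B; the east ledge: 3M 3B)
10. 1 bandit ← the west ledge.  (the west ledge: 3M 2B; the east ledge: 3M 2B)
11. 1 merchant and 1 bandit → the east ledge.  (the west ledge: 2M 1B; the east ledge: 4M 3B)
12. 1 bandit ← the west ledge.  (the west ledge: 2M 2B; the east ledge: 4M 2B)
13. 2 bandits → the east ledge.  (the west ledge: 2M 0B; the east ledge: 4M 4B)
14. 1 bandit ← the west ledge.  (the west ledge: 2M 1B; the east ledge: 4M 3B)
15. 1 merchant and 1 bandit → the east ledge.  (the west ledge: 1M 0B; the east ledge: 5M 4B)
16. 1 bandit ← the west ledge.  (the west ledge: 1M 1B; the east ledge: 5M 3B)
17. 1 merchant and 1 bandit → the east ledge.  (the west ledge: 0M 0B; the east ledge: 6M 4B)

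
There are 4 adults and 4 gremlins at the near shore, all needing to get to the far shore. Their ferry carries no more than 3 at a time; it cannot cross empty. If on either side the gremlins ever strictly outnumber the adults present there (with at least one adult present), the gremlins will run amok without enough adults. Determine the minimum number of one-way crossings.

9

Counting alone: each trip to the far shore takes at most 3 across and each return brings at least 1 back, so after t trips out (and t−1 returns) at most 3t − (t−1) of the 8 are across; that first reaches 8 at t = 4, so at least 7 crossings are needed.
The safety rule pushes this higher. Following every safe sequence of crossings, the most of the 8 that can be at the far shore as the ferry arrives there on crossing 7 is 7 — never all 8.
So no plan with fewer than 9 crossings exists, and this one achieves 9:
1. 2 gremlins → the far shore.  (the near shore: 4A 2G; the far shore: 0A 2G)
2. 1 gremlin ← the near shore.  (the near shore: 4A 3G; the far shore: 0A 1G)
3. 3 gremlins → the far shore.  (the near shore: 4A 0G; the far shore: 0A 4G)
4. 1 gremlin ← the near shore.  (the near shore: 4A 1G; the far shore: 0A 3G)
5. 3 adults → the far shore.  (the near shore: 1A 1G; the far shore: 3A 3G)
6. 1 adult and 1 gremlin ← the near shore.  (the near shore: 2A 2G; the far shore: 2A 2G)
7. 2 adults → the far shore.  (the near shore: 0A 2G; the far shore: 4A 2G)
8. 1 gremlin ← the near shore.  (the near shore: 0A 3G; the far shore: 4A 1G)
9. 3 gremlins → the far shore.  (the near shore: 0A 0G; the far shore: 4A 4G)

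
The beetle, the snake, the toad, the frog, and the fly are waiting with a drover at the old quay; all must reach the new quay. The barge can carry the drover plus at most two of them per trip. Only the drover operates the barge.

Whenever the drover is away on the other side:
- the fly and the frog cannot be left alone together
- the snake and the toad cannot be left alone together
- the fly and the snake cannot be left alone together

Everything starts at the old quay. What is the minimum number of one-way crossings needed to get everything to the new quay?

5

Counting alone: the drover can take at most 2 across per trip to the new quay, so moving all 5 needs at least 3 loaded trips out, with a return between consecutive ones — at least 5 crossings.
The plan below uses exactly 5 crossings, so it is optimal:
1. Drover goes to the new quay with the frog and the snake.  [the old quay: the beetle, the fly, the toad | the new quay: the frog, the snake]
2. Drover goes back to the old quay alone.  [the old quay: the beetle, the fly, the toad | the new quay: the frog, the snake]
3. Drover goes to the new quay with the beetle.  [the old quay: the fly, the toad | the new quay: the beetle, the frog, the snake]
4. Drover goes back to the old quay alone.  [the old quay: the fly, the toad | the new quay: the beetle, the frog, the snake]
5. Drover goes to the new quay with the fly and the toad.  [the old quay: — | the new quay: the beetle, the fly, the frog, the snake, the toad]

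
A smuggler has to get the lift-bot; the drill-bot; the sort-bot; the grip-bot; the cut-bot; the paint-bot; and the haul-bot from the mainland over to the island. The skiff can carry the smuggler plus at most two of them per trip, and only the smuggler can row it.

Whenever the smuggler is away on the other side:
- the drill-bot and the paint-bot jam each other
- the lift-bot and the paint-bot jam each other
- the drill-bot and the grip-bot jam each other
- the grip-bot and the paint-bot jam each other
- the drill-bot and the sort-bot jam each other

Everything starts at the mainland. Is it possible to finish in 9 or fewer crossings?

No

Counting alone: the smuggler can take at most 2 across per trip to the island, so moving all 7 needs at least 4 loaded trips out, with a return between consecutive ones — at least 7 crossings.
The safety rule pushes this higher. Following every safe sequence of crossings, the most of the 7 that can be at the island as the skiff arrives there on crossings 7, 9 is 5, 6 respectively — never all 7.
So the move cannot be finished within 9 crossings. (The shortest complete plan takes 11:)
1. Smuggler goes to the island with the drill-bot and the paint-bot.
2. Smuggler goes back to the mainland with the drill-bot.
3. Smuggler goes to the island with the drill-bot and the lift-bot.
4. Smuggler goes back to the mainland with the paint-bot.
5. Smuggler goes to the island with the grip-bot and the sort-bot.
6. Smuggler goes back to the mainland with the drill-bot.
7. Smuggler goes to the island with the cut-bot and the drill-bot.
8. Smuggler goes back to the mainland with the drill-bot.
9. Smuggler goes to the island with the drill-bot and the haul-bot.
10. Smuggler goes back to the mainland with the drill-bot.
11. Smuggler goes to the island with the drill-bot and the paint-bot.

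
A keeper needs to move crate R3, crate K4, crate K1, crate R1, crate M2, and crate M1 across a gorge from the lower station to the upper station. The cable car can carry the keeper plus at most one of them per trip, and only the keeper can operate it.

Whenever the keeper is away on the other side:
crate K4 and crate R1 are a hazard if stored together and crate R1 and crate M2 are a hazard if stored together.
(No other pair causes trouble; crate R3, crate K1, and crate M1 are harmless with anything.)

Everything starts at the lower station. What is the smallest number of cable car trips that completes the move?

Counting alone: the keeper can take at most 1 across per trip to the upper station, so moving all 6 needs at least 6 loaded trips out, with a return between consecutive ones — at least 11 crossings.
The safety rule pushes this higher. Following every safe sequence of crossings, the most of the 6 that can be at the upper station as the cable car arrives there on crossing 11 is 5 — never all 6.
So no plan with fewer than 13 crossings exists, and this one achieves 13:
1. Keeper goes to the upper station with crate R1.  [the lower station: crate K1, crate K4, crate M1, crate M2, crate R3 | the upper station: crate R1]
2. Keeper goes back to the lower station alone.  [the lower station: crate K1, crate K4, crate M1, crate M2, crate R3 | the upper station: crate R1]
3. Keeper goes to the upper station with crate R3.  [the lower station: crate K1, crate K4, crate M1, crate M2 | the upper station: crate R1, crate R3]
4. Keeper goes back to the lower station alone.  [the lower station: crate K1, crate K4, crate M1, crate M2 | the upper station: crate R1, crate R3]
5. Keeper goes to the upper station with crate K4.  [the lower station: crate K1, crate M1, crate M2 | the upper station: crate K4, crate R1, crate R3]
6. Keeper goes back to the lower station with crate R1.  [the lower station: crate K1, crate M1, crate M2, crate R1 | the upper station: crate K4, crate R3]
7. Keeper goes to the upper station with crate M2.  [the lower station: crate K1, crate M1, crate R1 | the upper station: crate K4, crate M2, crate R3]
8. Keeper goes back to the lower station alone.  [the lower station: crate K1, crate M1, crate R1 | the upper station: crate K4, crate M2, crate R3]
9. Keeper goes to the upper station with crate K1.  [the lower station: crate M1, crate R1 | the upper station: crate K1, crate K4, crate M2, crate R3]
10. Keeper goes back to the lower station alone.  [the lower station: crate M1, crate R1 | the upper station: crate K1, crate K4, crate M2, crate R3]
11. Keeper goes to the upper station with crate M1.  [the lower station: crate R1 | the upper station: crate K1, crate K4, crate M1, crate M2, crate R3]
12. Keeper goes back to the lower station alone.  [the lower station: crate R1 | the upper station: crate K1, crate K4, crate M1, crate M2, crate R3]
13. Keeper goes to the upper station with crate R1.  [the lower station: — | the upper station: crate K1, crate K4, crate M1, crate M2, crate R1, crate R3]

13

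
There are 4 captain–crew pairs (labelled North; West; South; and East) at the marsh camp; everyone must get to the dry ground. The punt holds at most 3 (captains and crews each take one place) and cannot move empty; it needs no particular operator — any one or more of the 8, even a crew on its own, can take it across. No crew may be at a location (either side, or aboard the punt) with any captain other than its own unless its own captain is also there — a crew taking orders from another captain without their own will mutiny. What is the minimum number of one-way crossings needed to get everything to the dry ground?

9

Counting alone: each trip to the dry ground takes at most 3 across and each return brings at least 1 back, so after t trips out (and t−1 returns) at most 3t − (t−1) of the 8 are across; that first reaches 8 at t = 4, so at least 7 crossings are needed.
The safety rule pushes this higher. Following every safe sequence of crossings, the most of the 8 that can be at the dry ground as the punt arrives there on crossing 7 is 7 — never all 8.
So no plan with fewer than 9 crossings exists, and this one achieves 9:
1. captain North and crew North cross → the dry ground.
2. captain North crosses ← the marsh camp.
3. captain North, captain West, and crew West cross → the dry ground.
4. captain North and crew North cross ← the marsh camp.
5. captain East, captain North, and captain South cross → the dry ground.
6. crew West crosses ← the marsh camp.
7. crew North and crew West cross → the dry ground.
8. crew North crosses ← the marsh camp.
9. crew East, crew North, and crew South cross → the dry ground.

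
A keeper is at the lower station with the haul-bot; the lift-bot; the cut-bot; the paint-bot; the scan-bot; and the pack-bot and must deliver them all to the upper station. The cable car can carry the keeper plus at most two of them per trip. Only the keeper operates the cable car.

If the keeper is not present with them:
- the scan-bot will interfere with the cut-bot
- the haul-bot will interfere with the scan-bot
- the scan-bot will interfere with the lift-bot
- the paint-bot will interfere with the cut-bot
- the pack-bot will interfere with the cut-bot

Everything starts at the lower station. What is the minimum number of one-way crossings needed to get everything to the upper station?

Counting alone: the keeper can take at most 2 across per trip to the upper station, so moving all 6 needs at least 3 loaded trips out, with a return between consecutive ones — at least 5 crossings.
The safety rule pushes this higher. Following every safe sequence of crossings, the most of the 6 that can be at the upper station as the cable car arrives there on crossing 5 is 5 — never all 6.
So no plan with fewer than 7 crossings exists, and this one achieves 7:
1. Keeper goes to the upper station with the cut-bot and the scan-bot.  [the lower station: the haul-bot, the lift-bot, the pack-bot, the paint-bot | the upper station: the cut-bot, the scan-bot]
2. Keeper goes back to the lower station with the cut-bot.  [the lower station: the cut-bot, the haul-bot, the lift-bot, the pack-bot, the paint-bot | the upper station: the scan-bot]
3. Keeper goes to the upper station with the pack-bot and the paint-bot.  [the lower station: the cut-bot, the haul-bot, the lift-bot | the upper station: the pack-bot, the paint-bot, the scan-bot]
4. Keeper goes back to the lower station alone.  [the lower station: the cut-bot, the haul-bot, the lift-bot | the upper station: the pack-bot, the paint-bot, the scan-bot]
5. Keeper goes to the upper station with the haul-bot and the lift-bot.  [the lower station: the cut-bot | the upper station: the haul-bot, the lift-bot, the pack-bot, the paint-bot, the scan-bot]
6. Keeper goes back to the lower station with the scan-bot.  [the lower station: the cut-bot, the scan-bot | the upper station: the haul-bot, the lift-bot, the pack-bot, the paint-bot]
7. Keeper goes to the upper station with the cut-bot and the scan-bot.  [the lower station: — | the upper station: the cut-bot, the haul-bot, the lift-bot, the pack-bot, the paint-bot, the scan-bot]

7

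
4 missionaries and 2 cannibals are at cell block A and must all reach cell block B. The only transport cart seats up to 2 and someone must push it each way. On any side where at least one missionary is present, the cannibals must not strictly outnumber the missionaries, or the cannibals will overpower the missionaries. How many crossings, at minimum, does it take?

Counting alone: each trip to cell block B takes at most 2 across and each return brings at least 1 back, so after t trips out (and t−1 returns) at most 2t − (t−1) of the 6 are across; that first reaches 6 at t = 5, so at least 9 crossings are needed.
The plan below uses exactly 9 crossings, so it is optimal:
1. 2 cannibals → cell block B.  (cell block A: 4M 0C; cell block B: 0M 2C)
2. 1 cannibal ← cell block A.  (cell block A: 4M 1C; cell block B: 0M 1C)
3. 2 missionaries → cell block B.  (cell block A: 2M 1C; cell block B: 2M 1C)
4. 1 cannibal ← cell block A.  (cell block A: 2M 2C; cell block B: 2M 0C)
5. 2 cannibals → cell block B.  (cell block A: 2M 0C; cell block B: 2M 2C)
6. 1 cannibal ← cell block A.  (cell block A: 2M 1C; cell block B: 2M 1C)
7. 1 missionary and 1 cannibal → cell block B.  (cell block A: 1M 0C; cell block B: 3M 2C)
8. 1 cannibal ← cell block A.  (cell block A: 1M 1C; cell block B: 3M 1C)
9. 1 missionary and 1 cannibal → cell block B.  (cell block A: 0M 0C; cell block B: 4M 2C)

9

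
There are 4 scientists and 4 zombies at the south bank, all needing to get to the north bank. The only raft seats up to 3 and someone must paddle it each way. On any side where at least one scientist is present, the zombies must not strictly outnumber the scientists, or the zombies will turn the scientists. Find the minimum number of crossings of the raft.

Counting alone: each trip to the north bank takes at most 3 across and each return brings at least 1 back, so after t trips out (and t−1 returns) at most 3t − (t−1) of the 8 are across; that first reaches 8 at t = 4, so at least 7 crossings are needed.
The safety rule pushes this higher. Following every safe sequence of crossings, the most of the 8 that can be at the north bank as the raft arrives there on crossing 7 is 7 — never all 8.
So no plan with fewer than 9 crossings exists, and this one achieves 9:
1. 2 zombies → the north bank.  (the south bank: 4S 2Z; the north bank: 0S 2Z)
2. 1 zombie ← the south bank.  (the south bank: 4S 3Z; the north bank: 0S 1Z)
3. 3 zombies → the north bank.  (the south bank: 4S 0Z; the north bank: 0S 4Z)
4. 1 zombie ← the south bank.  (the south bank: 4S 1Z; the north bank: 0S 3Z)
5. 3 scientists → the north bank.  (the south bank: 1S 1Z; the north bank: 3S 3Z)
6. 1 scientist and 1 zombie ← the south bank.  (the south bank: 2S 2Z; the north bank: 2S 2Z)
7. 2 scientists → the north bank.  (the south bank: 0S 2Z; the north bank: 4S 2Z)
8. 1 zombie ← the south bank.  (the south bank: 0S 3Z; the north bank: 4S 1Z)
9. 3 zombies → the north bank.  (the south bank: 0S 0Z; the north bank: 4S 4Z)

9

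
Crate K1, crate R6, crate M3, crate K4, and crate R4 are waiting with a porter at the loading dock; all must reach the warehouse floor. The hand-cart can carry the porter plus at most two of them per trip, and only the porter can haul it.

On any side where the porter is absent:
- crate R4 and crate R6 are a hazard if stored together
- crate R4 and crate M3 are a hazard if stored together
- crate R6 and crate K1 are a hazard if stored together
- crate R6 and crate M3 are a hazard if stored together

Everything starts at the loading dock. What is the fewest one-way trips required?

Counting alone: the porter can take at most 2 across per trip to the warehouse floor, so moving all 5 needs at least 3 loaded trips out, with a return between consecutive ones — at least 5 crossings.
The safety rule pushes this higher. Following every safe sequence of crossings, the most of the 5 that can be at the warehouse floor as the hand-cart arrives there on crossing 5 is 4 — never all 5.
So no plan with fewer than 7 crossings exists, and this one achieves 7:
1. Porter goes to the warehouse floor with crate M3 and crate R6.  [the loading dock: crate K1, crate K4, crate R4 | the warehouse floor: crate M3, crate R6]
2. Porter goes back to the loading dock with crate R6.  [the loading dock: crate K1, crate K4, crate R4, crate R6 | the warehouse floor: crate M3]
3. Porter goes to the warehouse floor with crate K1 and crate R6.  [the loading dock: crate K4, crate R4 | the warehouse floor: crate K1, crate M3, crate R6]
4. Porter goes back to the loading dock with crate R6.  [the loading dock: crate K4, crate R4, crate R6 | the warehouse floor: crate K1, crate M3]
5. Porter goes to the warehouse floor with crate K4 and crate R6.  [the loading dock: crate R4 | the warehouse floor: crate K1, crate K4, crate M3, crate R6]
6. Porter goes back to the loading dock with crate R6.  [the loading dock: crate R4, crate R6 | the warehouse floor: crate K1, crate K4, crate M3]
7. Porter goes to the warehouse floor with crate R4 and crate R6.  [the loading dock: — | the warehouse floor: crate K1, crate K4, crate M3, crate R4, crate R6]

7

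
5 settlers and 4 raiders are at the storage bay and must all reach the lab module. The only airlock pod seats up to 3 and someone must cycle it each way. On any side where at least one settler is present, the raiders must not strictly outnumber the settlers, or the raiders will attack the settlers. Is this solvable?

1. 3 raiders → the lab module.  (the storage bay: 5S 1R; the lab module: 0S 3R)
2. 1 raider ← the storage bay.  (the storage bay: 5S 2R; the lab module: 0S 2R)
3. 3 settlers → the lab module.  (the storage bay: 2S 2R; the lab module: 3S 2R)
4. 1 settler ← the storage bay.  (the storage bay: 3S 2R; the lab module: 2S 2R)
5. 2 settlers and 1 raider → the lab module.  (the storage bay: 1S 1R; the lab module: 4S 3R)
6. 1 settler ← the storage bay.  (the storage bay: 2S 1R; the lab module: 3S 3R)
7. 2 settlers and 1 raider → the lab module.  (the storage bay: 0S 0R; the lab module: 5S 4R)

Yes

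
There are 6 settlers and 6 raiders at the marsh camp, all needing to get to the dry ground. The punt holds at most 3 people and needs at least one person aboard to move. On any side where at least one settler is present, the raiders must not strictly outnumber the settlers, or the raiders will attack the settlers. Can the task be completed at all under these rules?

No

Following every safe sequence of crossings from the start, the most of the 12 that can be at the dry ground as the punt arrives there on crossings 1, 3, 5 is 3, 5, 6 respectively; the best ever achieved is 6 of 12.
From crossing 7 on, no configuration arises that was not already reachable earlier: only 17 distinct safe configurations (who is on which side, and where the punt is) can ever be reached, none of them has everyone across, and every continuation just revisits them. They are: 0 settlers + 0 raiders across (punt back at the start); 0 settlers + 1 raider across (punt there); 0 settlers + 1 raider across (punt back at the start); 0 settlers + 2 raiders across (punt there); 0 settlers + 2 raiders across (punt back at the start); 0 settlers + 3 raiders across (punt there); 0 settlers + 3 raiders across (punt back at the start); 0 settlers + 4 raiders across (punt there); 0 settlers + 4 raiders across (punt back at the start); 0 settlers + 5 raiders across (punt there); 0 settlers + 5 raiders across (punt back at the start); 0 settlers + 6 raiders across (punt there); 1 settler + 1 raider across (punt there); 1 settler + 1 raider across (punt back at the start); 2 settlers + 2 raiders across (punt there); 2 settlers + 2 raiders across (punt back at the start); 3 settlers + 3 raiders across (punt there). So no valid plan exists.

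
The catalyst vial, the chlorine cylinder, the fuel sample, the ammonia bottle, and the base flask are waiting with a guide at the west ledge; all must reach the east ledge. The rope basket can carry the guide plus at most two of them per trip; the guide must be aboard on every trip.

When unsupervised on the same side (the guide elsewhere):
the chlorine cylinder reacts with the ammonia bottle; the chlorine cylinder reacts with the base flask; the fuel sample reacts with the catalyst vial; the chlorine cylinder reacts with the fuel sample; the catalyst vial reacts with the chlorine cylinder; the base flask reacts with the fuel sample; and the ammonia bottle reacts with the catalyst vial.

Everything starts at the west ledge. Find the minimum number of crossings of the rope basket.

Whatever the first load, the items left behind include a forbidden pair without the guide. No opening move is safe, so no plan exists.

impossible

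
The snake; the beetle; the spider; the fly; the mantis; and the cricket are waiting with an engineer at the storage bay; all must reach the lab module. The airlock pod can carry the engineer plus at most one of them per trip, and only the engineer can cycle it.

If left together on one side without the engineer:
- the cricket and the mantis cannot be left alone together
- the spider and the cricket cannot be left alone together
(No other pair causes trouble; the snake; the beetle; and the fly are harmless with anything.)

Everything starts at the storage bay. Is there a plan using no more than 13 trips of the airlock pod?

Yes — this plan uses 13 crossings (≤ 13):
1. Engineer goes to the lab module with the cricket.  [the storage bay: the beetle, the fly, the mantis, the snake, the spider | the lab module: the cricket]
2. Engineer goes back to the storage bay alone.  [the storage bay: the beetle, the fly, the mantis, the snake, the spider | the lab module: the cricket]
3. Engineer goes to the lab module with the snake.  [the storage bay: the beetle, the fly, the mantis, the spider | the lab module: the cricket, the snake]
4. Engineer goes back to the storage bay alone.  [the storage bay: the beetle, the fly, the mantis, the spider | the lab module: the cricket, the snake]
5. Engineer goes to the lab module with the beetle.  [the storage bay: the fly, the mantis, the spider | the lab module: the beetle, the cricket, the snake]
6. Engineer goes back to the storage bay alone.  [the storage bay: the fly, the mantis, the spider | the lab module: the beetle, the cricket, the snake]
7. Engineer goes to the lab module with the spider.  [the storage bay: the fly, the mantis | the lab module: the beetle, the cricket, the snake, the spider]
8. Engineer goes back to the storage bay with the cricket.  [the storage bay: the cricket, the fly, the mantis | the lab module: the beetle, the snake, the spider]
9. Engineer goes to the lab module with the mantis.  [the storage bay: the cricket, the fly | the lab module: the beetle, the mantis, the snake, the spider]
10. Engineer goes back to the storage bay alone.  [the storage bay: the cricket, the fly | the lab module: the beetle, the mantis, the snake, the spider]
11. Engineer goes to the lab module with the fly.  [the storage bay: the cricket | the lab module: the beetle, the fly, the mantis, the snake, the spider]
12. Engineer goes back to the storage bay alone.  [the storage bay: the cricket | the lab module: the beetle, the fly, the mantis, the snake, the spider]
13. Engineer goes to the lab module with the cricket.  [the storage bay: — | the lab module: the beetle, the cricket, the fly, the mantis, the snake, the spider]

Yes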